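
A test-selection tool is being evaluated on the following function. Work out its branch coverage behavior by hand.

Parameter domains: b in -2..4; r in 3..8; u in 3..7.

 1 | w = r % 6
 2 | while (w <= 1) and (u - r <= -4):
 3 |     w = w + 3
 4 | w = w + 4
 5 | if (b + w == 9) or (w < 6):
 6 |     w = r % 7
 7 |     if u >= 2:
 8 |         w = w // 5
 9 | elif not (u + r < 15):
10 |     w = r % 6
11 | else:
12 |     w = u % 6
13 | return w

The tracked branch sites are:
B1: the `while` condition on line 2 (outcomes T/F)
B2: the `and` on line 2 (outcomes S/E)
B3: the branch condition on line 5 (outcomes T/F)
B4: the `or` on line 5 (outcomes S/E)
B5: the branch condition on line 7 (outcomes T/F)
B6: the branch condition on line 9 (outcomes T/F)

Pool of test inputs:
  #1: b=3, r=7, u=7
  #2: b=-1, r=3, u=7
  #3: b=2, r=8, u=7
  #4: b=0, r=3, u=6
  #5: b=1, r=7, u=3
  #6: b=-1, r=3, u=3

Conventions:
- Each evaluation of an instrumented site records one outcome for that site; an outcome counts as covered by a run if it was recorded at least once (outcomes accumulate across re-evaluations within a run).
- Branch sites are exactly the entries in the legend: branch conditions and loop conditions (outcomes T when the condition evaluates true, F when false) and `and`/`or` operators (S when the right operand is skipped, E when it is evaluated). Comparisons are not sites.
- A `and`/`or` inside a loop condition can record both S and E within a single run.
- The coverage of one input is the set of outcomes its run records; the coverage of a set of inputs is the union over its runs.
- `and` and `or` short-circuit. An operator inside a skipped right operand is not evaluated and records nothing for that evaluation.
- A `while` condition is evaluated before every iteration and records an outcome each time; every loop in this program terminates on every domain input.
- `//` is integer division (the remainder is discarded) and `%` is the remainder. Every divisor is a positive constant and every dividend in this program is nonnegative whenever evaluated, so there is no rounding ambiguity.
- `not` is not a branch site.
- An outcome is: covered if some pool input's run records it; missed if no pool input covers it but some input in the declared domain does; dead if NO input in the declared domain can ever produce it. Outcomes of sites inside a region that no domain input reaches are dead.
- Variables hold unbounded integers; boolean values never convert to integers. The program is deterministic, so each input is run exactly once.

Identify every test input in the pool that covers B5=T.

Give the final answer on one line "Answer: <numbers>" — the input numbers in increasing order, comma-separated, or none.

input #1 (b=3, r=7, u=7): covers B5=T
input #2 (b=-1, r=3, u=7): misses B5=T
input #3 (b=2, r=8, u=7): misses B5=T
input #4 (b=0, r=3, u=6): misses B5=T
input #5 (b=1, r=7, u=3): covers B5=T
input #6 (b=-1, r=3, u=3): misses B5=T

Answer: 1, 5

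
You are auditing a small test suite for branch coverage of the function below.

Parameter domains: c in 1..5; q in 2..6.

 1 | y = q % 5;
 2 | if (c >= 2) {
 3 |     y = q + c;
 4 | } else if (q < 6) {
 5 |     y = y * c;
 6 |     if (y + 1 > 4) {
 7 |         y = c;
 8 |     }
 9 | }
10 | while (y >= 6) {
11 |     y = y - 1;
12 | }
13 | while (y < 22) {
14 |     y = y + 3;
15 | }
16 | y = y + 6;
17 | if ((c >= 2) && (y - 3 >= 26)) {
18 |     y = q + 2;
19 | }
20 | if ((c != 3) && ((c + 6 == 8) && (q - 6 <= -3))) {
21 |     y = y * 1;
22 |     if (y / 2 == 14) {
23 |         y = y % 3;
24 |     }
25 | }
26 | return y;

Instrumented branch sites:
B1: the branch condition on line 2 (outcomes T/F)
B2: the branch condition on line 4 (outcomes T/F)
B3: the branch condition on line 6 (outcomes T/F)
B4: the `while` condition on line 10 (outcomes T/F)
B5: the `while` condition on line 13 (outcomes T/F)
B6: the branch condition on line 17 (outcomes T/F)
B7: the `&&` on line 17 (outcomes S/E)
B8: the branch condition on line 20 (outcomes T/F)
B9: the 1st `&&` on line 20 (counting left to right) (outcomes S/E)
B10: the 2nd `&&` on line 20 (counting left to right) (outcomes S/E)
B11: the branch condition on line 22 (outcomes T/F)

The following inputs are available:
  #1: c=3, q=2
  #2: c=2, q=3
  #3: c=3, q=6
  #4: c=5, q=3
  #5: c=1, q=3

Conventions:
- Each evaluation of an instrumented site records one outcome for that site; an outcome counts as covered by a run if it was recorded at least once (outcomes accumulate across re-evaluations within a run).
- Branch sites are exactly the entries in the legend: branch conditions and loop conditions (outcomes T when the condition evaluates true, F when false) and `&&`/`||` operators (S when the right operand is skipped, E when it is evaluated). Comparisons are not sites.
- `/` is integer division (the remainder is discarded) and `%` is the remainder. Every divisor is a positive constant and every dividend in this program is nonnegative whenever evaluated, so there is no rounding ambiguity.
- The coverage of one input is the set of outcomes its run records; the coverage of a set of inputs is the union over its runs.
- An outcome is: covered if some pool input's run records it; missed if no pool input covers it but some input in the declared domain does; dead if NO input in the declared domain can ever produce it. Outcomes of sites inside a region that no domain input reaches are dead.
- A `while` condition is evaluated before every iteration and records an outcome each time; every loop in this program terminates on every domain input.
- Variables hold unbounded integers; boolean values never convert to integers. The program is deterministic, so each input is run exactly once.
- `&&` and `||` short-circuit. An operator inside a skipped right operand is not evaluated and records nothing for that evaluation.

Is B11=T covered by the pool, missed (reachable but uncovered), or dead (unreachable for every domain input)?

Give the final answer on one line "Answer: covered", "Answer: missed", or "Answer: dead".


no pool input records B11=T
but domain input (c=2, q=2) does record it -> reachable, so missed
Answer: missed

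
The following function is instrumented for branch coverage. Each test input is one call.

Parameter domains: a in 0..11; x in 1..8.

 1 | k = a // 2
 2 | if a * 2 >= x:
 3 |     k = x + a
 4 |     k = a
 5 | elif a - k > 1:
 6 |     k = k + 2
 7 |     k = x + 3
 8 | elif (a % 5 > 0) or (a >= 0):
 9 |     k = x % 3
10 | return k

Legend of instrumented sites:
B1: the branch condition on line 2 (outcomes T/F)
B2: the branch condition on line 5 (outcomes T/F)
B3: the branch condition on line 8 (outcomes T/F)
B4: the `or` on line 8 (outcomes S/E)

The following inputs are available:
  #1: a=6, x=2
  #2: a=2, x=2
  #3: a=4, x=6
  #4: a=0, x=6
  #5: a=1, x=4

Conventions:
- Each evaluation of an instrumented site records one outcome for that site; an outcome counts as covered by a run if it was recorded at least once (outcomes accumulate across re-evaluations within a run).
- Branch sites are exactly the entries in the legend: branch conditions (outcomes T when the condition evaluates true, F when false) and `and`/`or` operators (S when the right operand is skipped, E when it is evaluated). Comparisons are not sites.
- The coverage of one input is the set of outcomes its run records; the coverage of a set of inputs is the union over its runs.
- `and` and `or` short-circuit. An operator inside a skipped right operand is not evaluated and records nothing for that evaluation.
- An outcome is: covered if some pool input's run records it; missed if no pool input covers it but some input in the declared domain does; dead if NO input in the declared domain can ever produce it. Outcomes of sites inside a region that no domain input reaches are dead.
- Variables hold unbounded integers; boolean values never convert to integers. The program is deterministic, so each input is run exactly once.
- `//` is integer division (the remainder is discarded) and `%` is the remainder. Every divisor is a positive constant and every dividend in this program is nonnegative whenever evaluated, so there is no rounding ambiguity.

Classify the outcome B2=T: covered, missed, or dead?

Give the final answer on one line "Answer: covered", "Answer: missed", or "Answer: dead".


no pool input records B2=T
but domain input (a=3, x=7) does record it -> reachable, so missed
Answer: missed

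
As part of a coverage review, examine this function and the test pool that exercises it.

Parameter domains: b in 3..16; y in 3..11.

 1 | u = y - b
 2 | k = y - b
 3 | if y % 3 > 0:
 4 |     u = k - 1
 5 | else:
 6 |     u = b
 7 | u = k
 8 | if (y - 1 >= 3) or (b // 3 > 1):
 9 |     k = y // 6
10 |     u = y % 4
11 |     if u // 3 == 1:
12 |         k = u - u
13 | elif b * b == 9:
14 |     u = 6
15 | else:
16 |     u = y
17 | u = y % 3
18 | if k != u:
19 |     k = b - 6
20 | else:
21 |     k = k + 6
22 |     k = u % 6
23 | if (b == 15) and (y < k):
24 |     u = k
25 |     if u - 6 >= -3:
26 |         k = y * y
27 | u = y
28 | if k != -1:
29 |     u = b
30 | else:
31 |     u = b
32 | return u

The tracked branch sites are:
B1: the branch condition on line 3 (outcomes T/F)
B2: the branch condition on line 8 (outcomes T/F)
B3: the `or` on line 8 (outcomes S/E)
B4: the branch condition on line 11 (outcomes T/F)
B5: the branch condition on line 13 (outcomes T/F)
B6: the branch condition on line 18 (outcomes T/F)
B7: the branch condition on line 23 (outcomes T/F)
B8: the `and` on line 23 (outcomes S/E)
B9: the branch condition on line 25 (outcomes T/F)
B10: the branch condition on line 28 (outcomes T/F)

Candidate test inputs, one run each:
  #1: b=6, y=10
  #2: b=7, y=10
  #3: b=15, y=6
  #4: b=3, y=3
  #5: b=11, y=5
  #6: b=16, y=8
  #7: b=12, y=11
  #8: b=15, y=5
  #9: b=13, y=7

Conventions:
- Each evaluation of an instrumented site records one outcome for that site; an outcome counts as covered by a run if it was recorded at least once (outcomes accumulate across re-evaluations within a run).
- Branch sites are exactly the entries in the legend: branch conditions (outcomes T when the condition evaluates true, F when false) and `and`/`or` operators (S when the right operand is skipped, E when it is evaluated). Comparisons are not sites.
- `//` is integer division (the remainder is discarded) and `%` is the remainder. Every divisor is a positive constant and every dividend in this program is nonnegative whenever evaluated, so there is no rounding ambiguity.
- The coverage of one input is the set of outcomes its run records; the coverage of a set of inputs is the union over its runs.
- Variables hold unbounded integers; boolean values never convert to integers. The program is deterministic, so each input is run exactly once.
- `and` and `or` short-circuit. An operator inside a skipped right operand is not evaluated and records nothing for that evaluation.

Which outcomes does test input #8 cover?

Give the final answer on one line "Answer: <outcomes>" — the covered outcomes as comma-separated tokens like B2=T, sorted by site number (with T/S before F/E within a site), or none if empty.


Simulating input #8 (b=15, y=5) step by step:
  B1->T, B3->S, B2->T, B4->F, B6->T, B8->E, B7->T, B9->T, B10->T
as a set, this run covers: B1=T, B2=T, B3=S, B4=F, B6=T, B7=T, B8=E, B9=T, B10=T
Answer: B1=T, B2=T, B3=S, B4=F, B6=T, B7=T, B8=E, B9=T, B10=T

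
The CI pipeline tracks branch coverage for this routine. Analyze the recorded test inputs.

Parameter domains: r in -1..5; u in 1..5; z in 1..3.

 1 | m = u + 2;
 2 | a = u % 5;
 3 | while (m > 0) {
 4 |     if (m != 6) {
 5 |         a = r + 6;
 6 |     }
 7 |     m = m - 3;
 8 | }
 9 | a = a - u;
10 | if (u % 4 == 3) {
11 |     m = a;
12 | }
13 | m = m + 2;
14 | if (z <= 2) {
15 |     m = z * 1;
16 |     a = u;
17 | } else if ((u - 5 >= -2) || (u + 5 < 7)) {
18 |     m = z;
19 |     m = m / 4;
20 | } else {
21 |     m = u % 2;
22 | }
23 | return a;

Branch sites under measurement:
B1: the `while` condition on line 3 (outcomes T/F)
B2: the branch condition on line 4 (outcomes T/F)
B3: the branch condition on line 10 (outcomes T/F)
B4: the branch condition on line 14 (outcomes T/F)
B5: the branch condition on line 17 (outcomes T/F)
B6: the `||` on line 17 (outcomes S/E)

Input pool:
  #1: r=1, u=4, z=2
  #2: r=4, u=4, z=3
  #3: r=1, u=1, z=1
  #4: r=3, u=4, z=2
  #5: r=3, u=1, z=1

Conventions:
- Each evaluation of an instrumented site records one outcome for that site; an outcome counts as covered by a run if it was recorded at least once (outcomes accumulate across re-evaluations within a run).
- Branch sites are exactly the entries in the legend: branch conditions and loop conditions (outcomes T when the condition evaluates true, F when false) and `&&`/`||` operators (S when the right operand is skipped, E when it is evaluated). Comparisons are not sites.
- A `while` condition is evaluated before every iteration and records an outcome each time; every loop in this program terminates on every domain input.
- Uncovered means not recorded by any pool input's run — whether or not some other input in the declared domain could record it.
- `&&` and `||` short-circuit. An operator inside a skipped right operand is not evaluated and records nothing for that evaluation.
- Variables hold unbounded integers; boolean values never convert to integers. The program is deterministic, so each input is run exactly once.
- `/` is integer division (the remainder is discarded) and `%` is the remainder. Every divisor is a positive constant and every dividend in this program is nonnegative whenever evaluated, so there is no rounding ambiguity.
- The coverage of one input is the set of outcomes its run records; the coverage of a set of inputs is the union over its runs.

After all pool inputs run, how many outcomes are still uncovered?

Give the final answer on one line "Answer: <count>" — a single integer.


test 1 (r=1, u=4, z=2) fires B1->T, B2->F, B1->T, B2->T, B1->F, B3->F, B4->T; hits B1=T, B1=F, B2=T, B2=F, B3=F, B4=T
test 2 (r=4, u=4, z=3) fires B1->T, B2->F, B1->T, B2->T, B1->F, B3->F, B4->F, B6->S, B5->T; hits B1=T, B1=F, B2=T, B2=F, B3=F, B4=F, B5=T, B6=S
test 3 (r=1, u=1, z=1) fires B1->T, B2->T, B1->F, B3->F, B4->T; hits B1=T, B1=F, B2=T, B3=F, B4=T
test 4 (r=3, u=4, z=2) fires B1->T, B2->F, B1->T, B2->T, B1->F, B3->F, B4->T; hits B1=T, B1=F, B2=T, B2=F, B3=F, B4=T
test 5 (r=3, u=1, z=1) fires B1->T, B2->T, B1->F, B3->F, B4->T; hits B1=T, B1=F, B2=T, B3=F, B4=T
union over the pool: B1=T, B1=F, B2=T, B2=F, B3=F, B4=T, B4=F, B5=T, B6=S
uncovered (3 of 12): B3=T, B5=F, B6=E
Answer: 3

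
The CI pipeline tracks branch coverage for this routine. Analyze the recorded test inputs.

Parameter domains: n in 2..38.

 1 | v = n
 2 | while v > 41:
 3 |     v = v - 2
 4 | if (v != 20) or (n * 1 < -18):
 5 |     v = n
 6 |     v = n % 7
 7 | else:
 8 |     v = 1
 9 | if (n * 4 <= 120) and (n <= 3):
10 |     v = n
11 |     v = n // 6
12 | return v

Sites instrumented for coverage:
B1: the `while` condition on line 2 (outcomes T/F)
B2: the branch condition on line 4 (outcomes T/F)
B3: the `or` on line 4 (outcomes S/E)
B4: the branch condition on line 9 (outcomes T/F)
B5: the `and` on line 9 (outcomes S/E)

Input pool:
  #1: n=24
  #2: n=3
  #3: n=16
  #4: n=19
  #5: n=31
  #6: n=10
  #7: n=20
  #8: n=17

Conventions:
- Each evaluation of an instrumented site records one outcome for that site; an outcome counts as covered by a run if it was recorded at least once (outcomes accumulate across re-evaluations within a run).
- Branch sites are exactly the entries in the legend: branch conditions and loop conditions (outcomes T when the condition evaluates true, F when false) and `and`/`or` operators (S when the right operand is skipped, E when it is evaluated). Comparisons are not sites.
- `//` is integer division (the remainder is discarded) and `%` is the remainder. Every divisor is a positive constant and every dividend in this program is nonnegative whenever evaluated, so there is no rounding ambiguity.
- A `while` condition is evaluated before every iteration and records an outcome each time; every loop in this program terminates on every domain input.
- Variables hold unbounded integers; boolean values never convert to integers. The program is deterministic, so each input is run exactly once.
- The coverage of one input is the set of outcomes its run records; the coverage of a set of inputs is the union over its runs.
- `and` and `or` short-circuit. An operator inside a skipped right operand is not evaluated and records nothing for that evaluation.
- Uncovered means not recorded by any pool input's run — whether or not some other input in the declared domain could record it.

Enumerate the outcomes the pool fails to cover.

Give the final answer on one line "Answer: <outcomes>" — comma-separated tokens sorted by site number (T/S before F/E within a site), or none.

run #1 (n=24) runs B1->F, B3->S, B2->T, B5->E, B4->F; records B1=F, B2=T, B3=S, B4=F, B5=E
run #2 (n=3) runs B1->F, B3->S, B2->T, B5->E, B4->T; records B1=F, B2=T, B3=S, B4=T, B5=E
run #3 (n=16) runs B1->F, B3->S, B2->T, B5->E, B4->F; records B1=F, B2=T, B3=S, B4=F, B5=E
run #4 (n=19) runs B1->F, B3->S, B2->T, B5->E, B4->F; records B1=F, B2=T, B3=S, B4=F, B5=E
run #5 (n=31) runs B1->F, B3->S, B2->T, B5->S, B4->F; records B1=F, B2=T, B3=S, B4=F, B5=S
run #6 (n=10) runs B1->F, B3->S, B2->T, B5->E, B4->F; records B1=F, B2=T, B3=S, B4=F, B5=E
run #7 (n=20) runs B1->F, B3->E, B2->F, B5->E, B4->F; records B1=F, B2=F, B3=E, B4=F, B5=E
run #8 (n=17) runs B1->F, B3->S, B2->T, B5->E, B4->F; records B1=F, B2=T, B3=S, B4=F, B5=E
union over the pool: B1=F, B2=T, B2=F, B3=S, B3=E, B4=T, B4=F, B5=S, B5=E
uncovered (1 of 10): B1=T

Answer: B1=T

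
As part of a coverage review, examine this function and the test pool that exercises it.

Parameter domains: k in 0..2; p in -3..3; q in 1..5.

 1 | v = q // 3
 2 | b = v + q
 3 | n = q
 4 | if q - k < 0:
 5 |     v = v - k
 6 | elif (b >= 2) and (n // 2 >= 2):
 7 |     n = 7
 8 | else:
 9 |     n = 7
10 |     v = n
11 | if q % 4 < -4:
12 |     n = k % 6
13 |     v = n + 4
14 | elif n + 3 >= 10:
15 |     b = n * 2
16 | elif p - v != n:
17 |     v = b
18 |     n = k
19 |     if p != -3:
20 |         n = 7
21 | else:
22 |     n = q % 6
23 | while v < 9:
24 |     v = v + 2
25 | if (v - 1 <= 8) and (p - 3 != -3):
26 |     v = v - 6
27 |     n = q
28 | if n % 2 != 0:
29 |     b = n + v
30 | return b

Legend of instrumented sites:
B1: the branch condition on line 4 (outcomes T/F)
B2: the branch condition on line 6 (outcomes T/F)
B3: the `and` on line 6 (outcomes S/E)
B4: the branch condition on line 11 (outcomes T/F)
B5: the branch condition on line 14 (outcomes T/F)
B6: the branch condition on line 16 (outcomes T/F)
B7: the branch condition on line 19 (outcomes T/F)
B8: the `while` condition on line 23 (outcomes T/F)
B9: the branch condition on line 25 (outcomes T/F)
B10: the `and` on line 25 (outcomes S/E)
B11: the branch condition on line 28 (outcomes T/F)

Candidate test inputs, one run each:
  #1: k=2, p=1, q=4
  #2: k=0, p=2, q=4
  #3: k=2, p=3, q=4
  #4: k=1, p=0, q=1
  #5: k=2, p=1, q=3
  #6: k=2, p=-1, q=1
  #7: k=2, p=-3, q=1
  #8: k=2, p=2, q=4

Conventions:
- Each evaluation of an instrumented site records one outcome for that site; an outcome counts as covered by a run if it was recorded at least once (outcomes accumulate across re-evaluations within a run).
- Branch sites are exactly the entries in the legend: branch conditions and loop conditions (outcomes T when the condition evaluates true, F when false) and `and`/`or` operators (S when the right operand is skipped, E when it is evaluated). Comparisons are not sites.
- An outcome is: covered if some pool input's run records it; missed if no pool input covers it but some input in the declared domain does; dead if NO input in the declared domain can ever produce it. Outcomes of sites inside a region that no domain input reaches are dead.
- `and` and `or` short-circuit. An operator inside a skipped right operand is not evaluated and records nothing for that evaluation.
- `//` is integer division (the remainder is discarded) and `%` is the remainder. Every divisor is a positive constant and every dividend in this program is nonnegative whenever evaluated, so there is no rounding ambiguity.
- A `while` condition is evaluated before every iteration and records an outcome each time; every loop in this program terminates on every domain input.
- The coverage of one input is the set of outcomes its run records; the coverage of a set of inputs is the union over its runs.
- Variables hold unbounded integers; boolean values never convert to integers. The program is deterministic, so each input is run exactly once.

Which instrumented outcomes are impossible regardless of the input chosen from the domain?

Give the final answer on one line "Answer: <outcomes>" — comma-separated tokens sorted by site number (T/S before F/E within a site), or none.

checking every outcome against all 105 domain inputs:
  B4=T: never recorded by any domain input -> dead
  reachable outcomes have witnesses, e.g. B1=T (e.g. k=2, p=-3, q=1), B1=F (e.g. k=0, p=-3, q=1), B2=T (e.g. k=0, p=-3, q=4), B2=F (e.g. k=0, p=-3, q=1)

Answer: B4=T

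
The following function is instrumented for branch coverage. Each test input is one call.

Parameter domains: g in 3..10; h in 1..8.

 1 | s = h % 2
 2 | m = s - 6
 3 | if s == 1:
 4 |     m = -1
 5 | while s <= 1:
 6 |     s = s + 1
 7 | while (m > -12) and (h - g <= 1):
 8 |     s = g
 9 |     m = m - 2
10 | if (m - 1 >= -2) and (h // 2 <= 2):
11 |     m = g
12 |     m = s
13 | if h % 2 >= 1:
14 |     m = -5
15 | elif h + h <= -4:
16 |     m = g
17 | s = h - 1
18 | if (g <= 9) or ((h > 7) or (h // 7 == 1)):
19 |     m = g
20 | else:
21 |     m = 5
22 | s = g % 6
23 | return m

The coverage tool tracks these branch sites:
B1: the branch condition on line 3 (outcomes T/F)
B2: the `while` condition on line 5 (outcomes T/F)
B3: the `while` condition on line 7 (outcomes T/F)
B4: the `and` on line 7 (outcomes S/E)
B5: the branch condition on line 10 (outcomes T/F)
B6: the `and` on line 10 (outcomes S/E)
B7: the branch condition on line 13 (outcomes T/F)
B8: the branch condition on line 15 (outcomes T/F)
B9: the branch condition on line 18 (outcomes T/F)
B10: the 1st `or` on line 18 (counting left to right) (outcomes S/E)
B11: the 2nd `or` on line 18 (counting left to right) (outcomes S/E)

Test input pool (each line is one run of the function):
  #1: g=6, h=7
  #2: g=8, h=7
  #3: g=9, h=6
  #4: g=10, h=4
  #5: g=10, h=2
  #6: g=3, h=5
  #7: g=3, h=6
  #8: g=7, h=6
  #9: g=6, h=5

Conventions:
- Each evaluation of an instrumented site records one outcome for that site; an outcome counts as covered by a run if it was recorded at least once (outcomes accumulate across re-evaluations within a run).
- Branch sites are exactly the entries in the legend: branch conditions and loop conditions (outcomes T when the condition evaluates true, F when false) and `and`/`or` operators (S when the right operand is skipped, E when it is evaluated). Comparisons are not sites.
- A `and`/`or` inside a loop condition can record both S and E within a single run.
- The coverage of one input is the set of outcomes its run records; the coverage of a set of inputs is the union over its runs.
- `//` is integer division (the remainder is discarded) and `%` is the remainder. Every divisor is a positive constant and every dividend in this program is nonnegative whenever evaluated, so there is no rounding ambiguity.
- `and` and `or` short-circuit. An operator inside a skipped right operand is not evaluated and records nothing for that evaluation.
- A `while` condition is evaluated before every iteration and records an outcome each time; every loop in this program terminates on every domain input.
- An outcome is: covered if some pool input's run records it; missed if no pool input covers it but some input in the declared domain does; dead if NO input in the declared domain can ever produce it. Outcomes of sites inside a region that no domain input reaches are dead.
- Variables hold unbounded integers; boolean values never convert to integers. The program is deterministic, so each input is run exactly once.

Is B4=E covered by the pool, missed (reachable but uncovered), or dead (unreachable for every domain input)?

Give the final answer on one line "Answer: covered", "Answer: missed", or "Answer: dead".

B4=E is recorded by pool input(s) 1, 2, 3, 4, 5, 6, 7, 8, 9 -> covered

Answer: covered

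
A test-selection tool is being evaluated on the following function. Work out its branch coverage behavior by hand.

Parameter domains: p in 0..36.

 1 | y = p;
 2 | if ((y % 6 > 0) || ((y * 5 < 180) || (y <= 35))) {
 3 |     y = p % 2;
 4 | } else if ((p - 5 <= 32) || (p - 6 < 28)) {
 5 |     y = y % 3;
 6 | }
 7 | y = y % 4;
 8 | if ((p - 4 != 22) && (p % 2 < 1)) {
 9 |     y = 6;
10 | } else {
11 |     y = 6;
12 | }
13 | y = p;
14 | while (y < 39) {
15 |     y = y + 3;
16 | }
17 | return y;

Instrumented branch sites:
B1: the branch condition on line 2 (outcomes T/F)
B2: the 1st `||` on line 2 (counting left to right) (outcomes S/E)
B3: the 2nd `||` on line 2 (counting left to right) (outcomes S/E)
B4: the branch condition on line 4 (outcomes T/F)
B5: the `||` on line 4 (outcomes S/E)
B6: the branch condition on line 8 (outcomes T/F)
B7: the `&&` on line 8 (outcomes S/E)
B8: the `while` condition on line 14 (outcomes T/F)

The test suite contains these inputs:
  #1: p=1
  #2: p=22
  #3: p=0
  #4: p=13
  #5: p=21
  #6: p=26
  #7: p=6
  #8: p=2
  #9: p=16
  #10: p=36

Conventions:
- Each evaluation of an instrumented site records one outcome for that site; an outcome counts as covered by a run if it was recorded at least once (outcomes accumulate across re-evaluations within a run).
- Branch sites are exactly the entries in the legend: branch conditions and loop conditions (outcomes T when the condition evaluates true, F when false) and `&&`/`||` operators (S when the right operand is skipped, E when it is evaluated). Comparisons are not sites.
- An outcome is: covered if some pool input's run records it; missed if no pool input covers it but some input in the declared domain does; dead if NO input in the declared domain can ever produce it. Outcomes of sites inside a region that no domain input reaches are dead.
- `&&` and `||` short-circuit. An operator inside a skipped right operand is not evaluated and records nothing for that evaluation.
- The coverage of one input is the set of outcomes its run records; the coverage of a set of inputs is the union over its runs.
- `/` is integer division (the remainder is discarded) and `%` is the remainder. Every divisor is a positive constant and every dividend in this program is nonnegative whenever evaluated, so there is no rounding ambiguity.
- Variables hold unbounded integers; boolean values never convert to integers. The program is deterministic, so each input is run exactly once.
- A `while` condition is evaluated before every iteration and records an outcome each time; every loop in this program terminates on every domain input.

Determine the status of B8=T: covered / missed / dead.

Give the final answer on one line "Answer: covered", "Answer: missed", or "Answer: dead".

B8=T is recorded by pool input(s) 1, 2, 3, 4, 5, 6, 7, 8, 9, 10 -> covered

Answer: covered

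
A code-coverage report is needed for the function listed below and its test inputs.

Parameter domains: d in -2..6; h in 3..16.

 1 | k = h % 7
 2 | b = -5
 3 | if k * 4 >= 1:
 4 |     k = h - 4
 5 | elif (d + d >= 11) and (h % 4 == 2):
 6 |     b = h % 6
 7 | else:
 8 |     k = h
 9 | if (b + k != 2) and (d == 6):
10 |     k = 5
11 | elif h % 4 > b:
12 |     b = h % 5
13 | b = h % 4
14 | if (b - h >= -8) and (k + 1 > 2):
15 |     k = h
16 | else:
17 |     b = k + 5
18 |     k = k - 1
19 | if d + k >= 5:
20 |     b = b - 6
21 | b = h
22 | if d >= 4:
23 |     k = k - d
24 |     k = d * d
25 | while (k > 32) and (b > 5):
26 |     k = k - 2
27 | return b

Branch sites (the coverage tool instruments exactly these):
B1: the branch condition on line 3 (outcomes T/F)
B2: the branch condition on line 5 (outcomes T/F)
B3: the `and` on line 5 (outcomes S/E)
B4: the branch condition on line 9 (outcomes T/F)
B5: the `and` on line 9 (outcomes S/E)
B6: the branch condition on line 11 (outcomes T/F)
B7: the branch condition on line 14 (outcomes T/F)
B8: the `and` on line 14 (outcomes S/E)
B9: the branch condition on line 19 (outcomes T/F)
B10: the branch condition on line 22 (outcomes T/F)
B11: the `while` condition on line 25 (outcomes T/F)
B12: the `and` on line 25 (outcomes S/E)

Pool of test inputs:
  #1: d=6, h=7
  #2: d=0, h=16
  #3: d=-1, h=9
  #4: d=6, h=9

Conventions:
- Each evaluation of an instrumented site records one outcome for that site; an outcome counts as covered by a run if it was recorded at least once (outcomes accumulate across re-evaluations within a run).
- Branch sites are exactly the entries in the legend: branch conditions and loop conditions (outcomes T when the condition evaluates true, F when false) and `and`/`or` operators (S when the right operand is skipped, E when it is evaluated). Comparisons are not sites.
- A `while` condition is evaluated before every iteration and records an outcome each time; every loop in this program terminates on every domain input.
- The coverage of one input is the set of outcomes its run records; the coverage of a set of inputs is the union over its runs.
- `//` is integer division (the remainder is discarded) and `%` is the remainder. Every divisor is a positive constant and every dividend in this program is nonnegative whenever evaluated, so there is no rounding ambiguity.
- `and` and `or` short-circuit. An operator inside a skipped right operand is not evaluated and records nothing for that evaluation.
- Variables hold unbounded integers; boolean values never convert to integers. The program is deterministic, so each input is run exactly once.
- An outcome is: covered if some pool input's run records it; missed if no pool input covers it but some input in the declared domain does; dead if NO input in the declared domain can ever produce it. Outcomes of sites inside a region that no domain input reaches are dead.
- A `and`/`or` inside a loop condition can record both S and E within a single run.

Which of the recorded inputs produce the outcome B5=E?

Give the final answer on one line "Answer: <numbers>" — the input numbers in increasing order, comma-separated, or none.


input #1 (d=6, h=7): does not record B5=E
input #2 (d=0, h=16): records B5=E
input #3 (d=-1, h=9): records B5=E
input #4 (d=6, h=9): records B5=E
Answer: 2, 3, 4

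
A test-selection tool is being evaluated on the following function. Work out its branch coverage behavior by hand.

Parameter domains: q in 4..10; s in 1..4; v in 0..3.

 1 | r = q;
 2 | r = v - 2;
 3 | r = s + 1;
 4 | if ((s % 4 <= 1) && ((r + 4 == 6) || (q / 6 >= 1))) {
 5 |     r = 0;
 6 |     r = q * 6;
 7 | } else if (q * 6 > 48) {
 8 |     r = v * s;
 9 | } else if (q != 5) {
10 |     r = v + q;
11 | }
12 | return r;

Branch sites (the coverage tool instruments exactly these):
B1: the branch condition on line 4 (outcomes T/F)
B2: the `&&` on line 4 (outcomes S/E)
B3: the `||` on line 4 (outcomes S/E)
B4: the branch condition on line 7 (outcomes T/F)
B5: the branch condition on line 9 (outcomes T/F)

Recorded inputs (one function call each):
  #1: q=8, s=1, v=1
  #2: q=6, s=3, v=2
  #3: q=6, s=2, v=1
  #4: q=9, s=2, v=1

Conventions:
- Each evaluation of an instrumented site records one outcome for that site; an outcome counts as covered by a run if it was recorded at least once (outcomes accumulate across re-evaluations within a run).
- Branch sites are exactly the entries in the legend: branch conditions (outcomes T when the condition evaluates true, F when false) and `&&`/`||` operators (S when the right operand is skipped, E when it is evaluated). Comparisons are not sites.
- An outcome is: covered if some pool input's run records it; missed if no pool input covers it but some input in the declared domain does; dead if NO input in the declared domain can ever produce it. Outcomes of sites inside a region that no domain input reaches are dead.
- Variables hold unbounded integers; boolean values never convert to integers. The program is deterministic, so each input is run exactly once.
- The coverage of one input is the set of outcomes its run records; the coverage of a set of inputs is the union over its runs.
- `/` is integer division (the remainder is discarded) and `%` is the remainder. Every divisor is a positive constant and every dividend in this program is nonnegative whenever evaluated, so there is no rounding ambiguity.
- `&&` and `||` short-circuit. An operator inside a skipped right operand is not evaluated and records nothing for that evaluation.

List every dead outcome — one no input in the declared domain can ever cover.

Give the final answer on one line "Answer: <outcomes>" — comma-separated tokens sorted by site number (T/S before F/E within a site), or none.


running all 112 domain inputs and tallying outcomes:
  reachable outcomes have witnesses, e.g. B1=T (e.g. q=4, s=1, v=0), B1=F (e.g. q=4, s=2, v=0), B2=S (e.g. q=4, s=2, v=0), B2=E (e.g. q=4, s=1, v=0)
Answer: none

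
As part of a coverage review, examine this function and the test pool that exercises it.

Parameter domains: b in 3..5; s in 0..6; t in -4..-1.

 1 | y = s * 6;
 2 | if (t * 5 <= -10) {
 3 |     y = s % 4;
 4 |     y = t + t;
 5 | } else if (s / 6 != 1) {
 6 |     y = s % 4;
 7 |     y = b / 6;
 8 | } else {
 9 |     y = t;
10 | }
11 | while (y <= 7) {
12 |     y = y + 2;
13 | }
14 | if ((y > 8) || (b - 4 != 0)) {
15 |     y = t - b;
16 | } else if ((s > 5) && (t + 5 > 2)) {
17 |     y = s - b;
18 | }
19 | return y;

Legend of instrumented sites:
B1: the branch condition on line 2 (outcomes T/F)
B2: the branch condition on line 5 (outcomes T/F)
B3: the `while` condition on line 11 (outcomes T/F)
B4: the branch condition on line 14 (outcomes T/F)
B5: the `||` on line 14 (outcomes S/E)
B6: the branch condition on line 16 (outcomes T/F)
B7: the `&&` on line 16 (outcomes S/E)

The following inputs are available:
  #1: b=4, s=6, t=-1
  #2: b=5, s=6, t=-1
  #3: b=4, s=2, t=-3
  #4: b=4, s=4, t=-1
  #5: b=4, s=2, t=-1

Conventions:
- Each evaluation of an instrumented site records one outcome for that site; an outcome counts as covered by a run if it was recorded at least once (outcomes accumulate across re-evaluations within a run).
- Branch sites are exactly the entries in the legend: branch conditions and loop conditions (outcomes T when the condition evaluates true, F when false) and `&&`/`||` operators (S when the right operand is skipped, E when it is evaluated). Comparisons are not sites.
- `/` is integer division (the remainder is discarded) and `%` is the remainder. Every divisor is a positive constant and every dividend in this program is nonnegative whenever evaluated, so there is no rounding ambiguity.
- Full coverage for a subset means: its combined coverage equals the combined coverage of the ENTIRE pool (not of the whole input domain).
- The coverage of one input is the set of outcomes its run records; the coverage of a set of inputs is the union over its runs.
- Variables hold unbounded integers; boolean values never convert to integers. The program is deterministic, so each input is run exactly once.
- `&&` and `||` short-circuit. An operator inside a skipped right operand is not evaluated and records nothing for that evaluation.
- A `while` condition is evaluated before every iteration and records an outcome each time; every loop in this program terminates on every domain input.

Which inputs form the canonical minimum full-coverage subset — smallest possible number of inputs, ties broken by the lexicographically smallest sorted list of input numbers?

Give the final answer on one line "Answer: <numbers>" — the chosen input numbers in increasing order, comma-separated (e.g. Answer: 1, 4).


run #1 (b=4, s=6, t=-1) runs B1->F, B2->F, B3->T, B3->T, B3->T, B3->T, B3->T, B3->F, B5->S, B4->T; records B1=F, B2=F, B3=T, B3=F, B4=T, B5=S
run #2 (b=5, s=6, t=-1) runs B1->F, B2->F, B3->T, B3->T, B3->T, B3->T, B3->T, B3->F, B5->S, B4->T; records B1=F, B2=F, B3=T, B3=F, B4=T, B5=S
run #3 (b=4, s=2, t=-3) runs B1->T, B3->T, B3->T, B3->T, B3->T, B3->T, B3->T, B3->T, B3->F, B5->E, B4->F, B7->S, B6->F; records B1=T, B3=T, B3=F, B4=F, B5=E, B6=F, B7=S
run #4 (b=4, s=4, t=-1) runs B1->F, B2->T, B3->T, B3->T, B3->T, B3->T, B3->F, B5->E, B4->F, B7->S, B6->F; records B1=F, B2=T, B3=T, B3=F, B4=F, B5=E, B6=F, B7=S
run #5 (b=4, s=2, t=-1) runs B1->F, B2->T, B3->T, B3->T, B3->T, B3->T, B3->F, B5->E, B4->F, B7->S, B6->F; records B1=F, B2=T, B3=T, B3=F, B4=F, B5=E, B6=F, B7=S
union over all inputs: B1=T, B1=F, B2=T, B2=F, B3=T, B3=F, B4=T, B4=F, B5=S, B5=E, B6=F, B7=S (12 outcomes)
checked all size-1 subsets: none covers 12 outcomes (max 8/12)
checked all size-2 subsets: none covers 12 outcomes (max 11/12)
size 3: inputs {1, 3, 4} cover all 12 outcomes, and no lexicographically smaller subset of this size does
Answer: 1, 3, 4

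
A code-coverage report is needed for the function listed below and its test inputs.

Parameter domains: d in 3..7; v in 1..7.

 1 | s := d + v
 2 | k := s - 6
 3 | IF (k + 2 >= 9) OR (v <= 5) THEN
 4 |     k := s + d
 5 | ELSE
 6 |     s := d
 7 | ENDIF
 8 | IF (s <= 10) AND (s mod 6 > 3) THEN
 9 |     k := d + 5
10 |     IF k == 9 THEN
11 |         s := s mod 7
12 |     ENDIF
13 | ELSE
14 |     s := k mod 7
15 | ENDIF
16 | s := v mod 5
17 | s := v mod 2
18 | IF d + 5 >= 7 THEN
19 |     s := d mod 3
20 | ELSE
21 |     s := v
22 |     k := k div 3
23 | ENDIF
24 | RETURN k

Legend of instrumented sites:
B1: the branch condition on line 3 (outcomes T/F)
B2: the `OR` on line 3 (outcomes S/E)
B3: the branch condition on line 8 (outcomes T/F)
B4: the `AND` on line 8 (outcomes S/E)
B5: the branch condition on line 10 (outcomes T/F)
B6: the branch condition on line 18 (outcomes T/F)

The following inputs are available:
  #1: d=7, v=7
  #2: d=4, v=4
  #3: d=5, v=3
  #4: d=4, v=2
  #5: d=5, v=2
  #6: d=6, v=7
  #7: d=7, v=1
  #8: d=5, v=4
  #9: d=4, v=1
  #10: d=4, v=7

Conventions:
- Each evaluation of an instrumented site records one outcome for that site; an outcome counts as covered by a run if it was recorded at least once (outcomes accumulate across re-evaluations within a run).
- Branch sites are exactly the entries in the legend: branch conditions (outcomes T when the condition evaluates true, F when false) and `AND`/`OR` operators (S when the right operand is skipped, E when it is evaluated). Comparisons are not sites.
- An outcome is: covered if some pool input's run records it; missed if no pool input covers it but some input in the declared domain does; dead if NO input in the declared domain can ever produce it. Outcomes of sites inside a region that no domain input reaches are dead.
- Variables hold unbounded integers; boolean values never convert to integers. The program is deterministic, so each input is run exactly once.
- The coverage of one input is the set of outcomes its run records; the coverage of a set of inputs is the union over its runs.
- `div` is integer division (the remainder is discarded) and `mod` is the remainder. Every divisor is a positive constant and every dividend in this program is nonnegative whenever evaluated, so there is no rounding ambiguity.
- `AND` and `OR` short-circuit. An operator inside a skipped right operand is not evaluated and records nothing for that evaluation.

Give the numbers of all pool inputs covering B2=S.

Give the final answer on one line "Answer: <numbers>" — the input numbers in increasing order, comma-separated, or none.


input #1 (d=7, v=7): hits B2=S
input #2 (d=4, v=4): never hits B2=S
input #3 (d=5, v=3): never hits B2=S
input #4 (d=4, v=2): never hits B2=S
input #5 (d=5, v=2): never hits B2=S
input #6 (d=6, v=7): hits B2=S
input #7 (d=7, v=1): never hits B2=S
input #8 (d=5, v=4): never hits B2=S
input #9 (d=4, v=1): never hits B2=S
input #10 (d=4, v=7): never hits B2=S
Answer: 1, 6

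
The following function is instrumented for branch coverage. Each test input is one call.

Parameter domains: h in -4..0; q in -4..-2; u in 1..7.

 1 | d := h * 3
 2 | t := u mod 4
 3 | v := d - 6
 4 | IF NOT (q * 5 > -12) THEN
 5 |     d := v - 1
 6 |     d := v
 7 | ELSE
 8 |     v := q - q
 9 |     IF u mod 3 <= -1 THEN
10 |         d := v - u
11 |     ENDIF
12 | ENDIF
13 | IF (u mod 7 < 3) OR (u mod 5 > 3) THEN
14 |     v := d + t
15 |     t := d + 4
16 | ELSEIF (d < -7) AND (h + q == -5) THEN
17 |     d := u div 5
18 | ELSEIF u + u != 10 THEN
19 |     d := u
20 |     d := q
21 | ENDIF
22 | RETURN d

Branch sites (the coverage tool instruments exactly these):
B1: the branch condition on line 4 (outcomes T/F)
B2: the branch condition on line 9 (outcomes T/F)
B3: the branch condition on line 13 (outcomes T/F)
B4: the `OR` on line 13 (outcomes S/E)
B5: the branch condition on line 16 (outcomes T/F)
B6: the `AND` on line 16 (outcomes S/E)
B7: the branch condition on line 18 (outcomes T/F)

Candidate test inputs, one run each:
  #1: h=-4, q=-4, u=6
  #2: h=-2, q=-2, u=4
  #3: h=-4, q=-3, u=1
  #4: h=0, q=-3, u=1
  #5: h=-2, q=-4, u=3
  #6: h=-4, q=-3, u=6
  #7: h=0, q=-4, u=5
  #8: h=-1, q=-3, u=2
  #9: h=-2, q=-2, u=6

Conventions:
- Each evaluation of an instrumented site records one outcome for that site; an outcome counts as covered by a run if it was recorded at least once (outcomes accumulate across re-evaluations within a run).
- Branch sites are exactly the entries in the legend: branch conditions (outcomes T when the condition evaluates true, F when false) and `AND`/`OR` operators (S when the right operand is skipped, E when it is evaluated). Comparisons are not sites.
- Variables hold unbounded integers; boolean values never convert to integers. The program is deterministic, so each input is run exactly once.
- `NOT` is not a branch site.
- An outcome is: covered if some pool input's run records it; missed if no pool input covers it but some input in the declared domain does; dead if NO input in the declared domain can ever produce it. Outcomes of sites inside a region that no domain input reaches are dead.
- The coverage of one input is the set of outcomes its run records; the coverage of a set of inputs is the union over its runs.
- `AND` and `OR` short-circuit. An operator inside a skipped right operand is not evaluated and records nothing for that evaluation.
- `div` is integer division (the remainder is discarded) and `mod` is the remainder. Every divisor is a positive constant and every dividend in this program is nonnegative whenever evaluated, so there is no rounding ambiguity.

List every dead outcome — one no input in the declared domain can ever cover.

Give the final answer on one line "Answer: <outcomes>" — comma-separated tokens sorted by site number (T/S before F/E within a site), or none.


exhaustive pass over the 105-input domain:
  B2=T: never recorded by any domain input -> dead
  reachable outcomes have witnesses, e.g. B1=T (e.g. h=-4, q=-4, u=1), B1=F (e.g. h=-4, q=-2, u=1), B2=F (e.g. h=-4, q=-2, u=1), B3=T (e.g. h=-4, q=-4, u=1)
Answer: B2=T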